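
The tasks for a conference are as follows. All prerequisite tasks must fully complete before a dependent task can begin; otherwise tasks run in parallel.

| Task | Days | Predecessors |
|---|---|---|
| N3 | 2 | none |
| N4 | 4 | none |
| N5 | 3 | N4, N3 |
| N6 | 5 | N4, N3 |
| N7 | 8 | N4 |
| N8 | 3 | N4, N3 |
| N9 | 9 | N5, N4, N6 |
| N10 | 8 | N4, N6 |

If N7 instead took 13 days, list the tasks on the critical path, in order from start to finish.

Critical path before the change: N4→N6→N9 = 4+5+9 = 18 giving 18 days.
N7 has 6 days of float (longest path through it is 12).
That remains the longest chain; total 18 days.

N4, N6, N9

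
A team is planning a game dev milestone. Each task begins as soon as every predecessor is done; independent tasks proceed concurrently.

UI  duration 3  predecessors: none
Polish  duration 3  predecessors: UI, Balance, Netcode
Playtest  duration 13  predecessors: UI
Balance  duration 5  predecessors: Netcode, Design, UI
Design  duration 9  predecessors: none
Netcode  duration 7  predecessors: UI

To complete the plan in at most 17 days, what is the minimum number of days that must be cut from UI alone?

1

Current finish: 18 days; target: 17.
UI is on every critical path, so each day cut from UI cuts the finish by one (this holds down to a finish of 17).
Need 18 − 17 = 1 day off UI → UI becomes 2 days, finish becomes 17.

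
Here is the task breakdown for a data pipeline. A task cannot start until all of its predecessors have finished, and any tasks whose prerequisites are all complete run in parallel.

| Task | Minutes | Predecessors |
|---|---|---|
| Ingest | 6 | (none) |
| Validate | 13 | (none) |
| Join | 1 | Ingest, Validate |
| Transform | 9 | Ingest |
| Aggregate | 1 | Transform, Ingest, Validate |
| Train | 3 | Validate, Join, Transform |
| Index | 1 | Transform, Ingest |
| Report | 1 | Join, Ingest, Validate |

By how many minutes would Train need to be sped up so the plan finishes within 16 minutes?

Current finish: 18 minutes; target: 16.
Train is on every critical path, so each minute cut from Train cuts the finish by one (this holds down to a finish of 16).
Need 18 − 16 = 2 minutes off Train → Train becomes 1 minute, finish becomes 16.

2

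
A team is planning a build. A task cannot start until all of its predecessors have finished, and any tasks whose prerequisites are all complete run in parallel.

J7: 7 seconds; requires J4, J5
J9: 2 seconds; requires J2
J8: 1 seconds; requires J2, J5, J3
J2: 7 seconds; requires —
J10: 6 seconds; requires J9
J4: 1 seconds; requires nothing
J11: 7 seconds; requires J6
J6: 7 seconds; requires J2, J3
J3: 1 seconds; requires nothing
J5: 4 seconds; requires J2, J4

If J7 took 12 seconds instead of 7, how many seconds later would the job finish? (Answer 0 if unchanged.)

Critical path before the change: J2→J6→J11 = 7+7+7 = 21 giving 21 seconds.
J7 has 3 seconds of float (longest path through it is 18).
The binding chain switches to J2→J5→J7 = 7+4+12 = 23; finish 23 seconds.
Change in finish: 23 − 21 = +2 seconds.

2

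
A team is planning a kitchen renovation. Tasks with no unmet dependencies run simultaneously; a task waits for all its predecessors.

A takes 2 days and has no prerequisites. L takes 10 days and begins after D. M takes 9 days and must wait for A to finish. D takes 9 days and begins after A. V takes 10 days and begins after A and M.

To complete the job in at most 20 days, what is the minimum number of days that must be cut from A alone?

1

Current finish: 21 days; target: 20.
A is on every critical path, so each day cut from A cuts the finish by one (this holds down to a finish of 20).
Need 21 − 20 = 1 day off A → A becomes 1 day, finish becomes 20.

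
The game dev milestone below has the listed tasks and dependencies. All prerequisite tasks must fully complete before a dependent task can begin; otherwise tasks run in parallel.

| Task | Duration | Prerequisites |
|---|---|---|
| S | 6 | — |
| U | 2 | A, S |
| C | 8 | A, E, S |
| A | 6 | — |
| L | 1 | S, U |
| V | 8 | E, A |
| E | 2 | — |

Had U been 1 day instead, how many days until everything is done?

The binding path is A→V = 6+8 = 14; finish at 14 days.
U is off the critical path — its longest chain is 9 days, giving 5 of slack.
No other chain overtakes it, so the finish is 14 days.

14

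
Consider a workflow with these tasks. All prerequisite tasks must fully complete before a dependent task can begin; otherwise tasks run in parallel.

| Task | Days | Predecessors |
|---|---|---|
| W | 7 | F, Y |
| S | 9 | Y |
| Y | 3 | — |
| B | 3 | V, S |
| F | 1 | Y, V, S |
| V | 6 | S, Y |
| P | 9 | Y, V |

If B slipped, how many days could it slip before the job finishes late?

The longest chain is Y→S→V→P = 3+9+6+9 = 27; overall finish 27 days.
The longest chain containing B totals 21 days.
Slack of B = 24 − 18 = 6 days.

6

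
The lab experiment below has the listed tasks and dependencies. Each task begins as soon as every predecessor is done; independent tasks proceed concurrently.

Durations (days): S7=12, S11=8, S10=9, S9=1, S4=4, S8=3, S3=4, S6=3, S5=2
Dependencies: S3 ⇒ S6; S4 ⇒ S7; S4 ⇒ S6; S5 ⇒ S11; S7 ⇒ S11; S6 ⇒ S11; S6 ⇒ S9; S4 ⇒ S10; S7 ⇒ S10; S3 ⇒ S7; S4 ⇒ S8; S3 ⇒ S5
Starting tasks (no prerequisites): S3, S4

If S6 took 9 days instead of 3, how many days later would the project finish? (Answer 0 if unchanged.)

0

Baseline: S3→S7→S10 = 4+12+9 = 25 → 25 days.
S6 is off the critical path — its longest chain is 15 days, giving 10 of slack.
No other chain overtakes it, so the finish is 25 days.
Change in finish: 25 − 25 = +0 days.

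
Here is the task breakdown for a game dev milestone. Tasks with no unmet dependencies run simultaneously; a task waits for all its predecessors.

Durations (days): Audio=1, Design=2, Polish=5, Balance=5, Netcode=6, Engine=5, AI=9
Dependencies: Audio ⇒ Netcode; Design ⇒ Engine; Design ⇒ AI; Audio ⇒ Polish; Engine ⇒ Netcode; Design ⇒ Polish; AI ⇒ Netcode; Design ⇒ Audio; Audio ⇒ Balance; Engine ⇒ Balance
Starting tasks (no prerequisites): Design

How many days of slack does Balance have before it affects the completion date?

Critical path: Design→AI→Netcode = 2+9+6 = 17, so the finish is 17 days.
Longest path through Balance: 12 days (earliest finish 12, latest finish 17).
Slack of Balance = 12 − 7 = 5 days.

5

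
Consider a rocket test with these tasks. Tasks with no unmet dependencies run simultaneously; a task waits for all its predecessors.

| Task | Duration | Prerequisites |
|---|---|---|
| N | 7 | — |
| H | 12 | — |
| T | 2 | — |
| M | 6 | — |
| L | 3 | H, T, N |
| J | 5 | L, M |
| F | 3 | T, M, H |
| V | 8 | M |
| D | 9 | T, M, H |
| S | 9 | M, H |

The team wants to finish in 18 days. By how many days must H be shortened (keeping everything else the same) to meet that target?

Current finish: 21 days; target: 18.
H is on every critical path, so each day cut from H cuts the finish by one (this holds down to a finish of 15).
Need 21 − 18 = 3 days off H → H becomes 9 days, finish becomes 18.

3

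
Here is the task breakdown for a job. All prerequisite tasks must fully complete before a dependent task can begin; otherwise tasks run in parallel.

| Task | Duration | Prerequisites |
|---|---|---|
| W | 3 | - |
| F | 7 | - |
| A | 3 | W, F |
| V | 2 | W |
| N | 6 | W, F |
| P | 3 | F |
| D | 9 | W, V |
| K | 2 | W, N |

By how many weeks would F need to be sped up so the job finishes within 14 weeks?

1

Current finish: 15 weeks; target: 14.
F is on every critical path, so each week cut from F cuts the finish by one (this holds down to a finish of 14).
Need 15 − 14 = 1 week off F → F becomes 6 weeks, finish becomes 14.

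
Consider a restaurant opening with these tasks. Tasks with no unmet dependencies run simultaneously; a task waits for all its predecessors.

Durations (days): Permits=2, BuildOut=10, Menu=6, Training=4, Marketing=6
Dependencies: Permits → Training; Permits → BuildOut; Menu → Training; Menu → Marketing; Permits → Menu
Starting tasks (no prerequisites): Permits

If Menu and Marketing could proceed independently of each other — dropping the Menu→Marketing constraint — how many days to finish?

Original critical path: Permits→Menu→Marketing = 2+6+6 = 14 ⇒ 14 days.
Without Menu→Marketing, Marketing's earliest start moves from 8 to 0.
After: Permits→BuildOut = 2+10 = 12 → 12 days.

12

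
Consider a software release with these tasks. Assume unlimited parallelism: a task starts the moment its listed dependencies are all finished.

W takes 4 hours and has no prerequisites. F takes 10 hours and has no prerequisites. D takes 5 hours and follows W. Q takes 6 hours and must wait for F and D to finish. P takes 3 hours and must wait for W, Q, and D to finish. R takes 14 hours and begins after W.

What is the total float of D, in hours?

Critical path: F→Q→P = 10+6+3 = 19, so the finish is 19 hours.
Longest path through D: 18 hours (earliest finish 9, latest finish 10).
Slack of D = 5 − 4 = 1 hour.

1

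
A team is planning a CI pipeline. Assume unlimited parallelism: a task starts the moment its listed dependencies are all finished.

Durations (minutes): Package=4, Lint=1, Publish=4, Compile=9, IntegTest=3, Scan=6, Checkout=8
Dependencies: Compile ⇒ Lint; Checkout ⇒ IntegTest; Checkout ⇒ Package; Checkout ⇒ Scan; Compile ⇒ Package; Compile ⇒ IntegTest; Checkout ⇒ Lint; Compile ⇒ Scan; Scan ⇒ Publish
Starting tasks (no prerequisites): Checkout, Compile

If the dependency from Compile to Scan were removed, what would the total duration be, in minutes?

18

With the dependency in place, Compile→Scan→Publish = 9+6+4 = 19 sets the finish at 19 minutes.
Without Compile→Scan, Scan's earliest start moves from 9 to 8.
After: Checkout→Scan→Publish = 8+6+4 = 18 → 18 minutes.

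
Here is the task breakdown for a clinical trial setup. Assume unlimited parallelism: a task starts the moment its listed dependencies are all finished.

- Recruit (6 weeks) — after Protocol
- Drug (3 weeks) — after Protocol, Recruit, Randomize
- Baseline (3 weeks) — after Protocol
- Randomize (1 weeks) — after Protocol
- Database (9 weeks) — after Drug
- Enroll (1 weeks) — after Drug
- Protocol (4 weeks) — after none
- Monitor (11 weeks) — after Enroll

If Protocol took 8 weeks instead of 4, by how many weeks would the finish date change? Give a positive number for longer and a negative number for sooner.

4

Baseline: Protocol→Recruit→Drug→Enroll→Monitor = 4+6+3+1+11 = 25 → 25 weeks.
Protocol lies on that path, so at 8 weeks the path becomes 29 weeks.
No other chain overtakes it, so the finish is 29 weeks.
Change in finish: 29 − 25 = +4 weeks.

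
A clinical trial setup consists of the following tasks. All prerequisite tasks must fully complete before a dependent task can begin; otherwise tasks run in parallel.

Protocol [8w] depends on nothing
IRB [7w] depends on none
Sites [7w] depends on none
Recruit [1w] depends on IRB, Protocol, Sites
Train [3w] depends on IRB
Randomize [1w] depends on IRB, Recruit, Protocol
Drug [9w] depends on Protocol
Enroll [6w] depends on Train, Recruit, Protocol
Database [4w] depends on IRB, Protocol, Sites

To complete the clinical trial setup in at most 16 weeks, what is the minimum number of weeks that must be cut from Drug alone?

1

Current finish: 17 weeks; target: 16.
Drug is on every critical path, so each week cut from Drug cuts the finish by one (this holds down to a finish of 16).
Need 17 − 16 = 1 week off Drug → Drug becomes 8 weeks, finish becomes 16.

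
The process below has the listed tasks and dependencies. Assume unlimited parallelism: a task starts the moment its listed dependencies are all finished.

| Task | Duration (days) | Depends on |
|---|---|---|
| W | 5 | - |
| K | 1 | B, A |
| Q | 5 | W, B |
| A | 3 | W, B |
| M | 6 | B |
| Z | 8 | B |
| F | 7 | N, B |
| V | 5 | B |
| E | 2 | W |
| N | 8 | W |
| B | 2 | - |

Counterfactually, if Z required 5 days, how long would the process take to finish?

Critical path before the change: W→N→F = 5+8+7 = 20 giving 20 days.
Z has 10 days of float (longest path through it is 10).
The critical path is still W→N→F; finish is now 20 days.

20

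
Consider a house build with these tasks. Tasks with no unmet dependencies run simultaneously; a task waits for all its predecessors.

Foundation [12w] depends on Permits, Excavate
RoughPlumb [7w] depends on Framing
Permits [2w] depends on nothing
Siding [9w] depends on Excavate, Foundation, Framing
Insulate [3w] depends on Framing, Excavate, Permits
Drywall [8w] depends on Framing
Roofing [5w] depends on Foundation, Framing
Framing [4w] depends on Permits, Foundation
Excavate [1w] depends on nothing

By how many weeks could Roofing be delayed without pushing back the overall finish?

Critical path: Permits→Foundation→Framing→Siding = 2+12+4+9 = 27, so the finish is 27 weeks.
The longest chain containing Roofing totals 23 weeks.
Float = 27 − 23 = 4.

4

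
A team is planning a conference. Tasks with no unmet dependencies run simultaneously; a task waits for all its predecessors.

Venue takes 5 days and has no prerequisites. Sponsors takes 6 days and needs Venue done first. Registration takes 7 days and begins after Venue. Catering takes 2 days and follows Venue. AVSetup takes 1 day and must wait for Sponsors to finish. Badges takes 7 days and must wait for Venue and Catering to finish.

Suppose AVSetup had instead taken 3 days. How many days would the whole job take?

As given, the longest chain is Venue→Catering→Badges = 5+2+7 = 14, so the finish is 14 days.
AVSetup is off the critical path — its longest chain is 12 days, giving 2 of slack.
The binding chain switches to Venue→Sponsors→AVSetup = 5+6+3 = 14; finish 14 days.

14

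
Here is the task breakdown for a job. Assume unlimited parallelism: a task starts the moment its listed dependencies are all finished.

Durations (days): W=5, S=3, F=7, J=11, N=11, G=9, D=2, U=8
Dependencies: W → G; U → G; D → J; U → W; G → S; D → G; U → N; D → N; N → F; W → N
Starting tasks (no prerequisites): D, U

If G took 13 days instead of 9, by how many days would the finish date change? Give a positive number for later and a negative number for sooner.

The binding path is U→W→N→F = 8+5+11+7 = 31; finish at 31 days.
G is off the critical path — its longest chain is 25 days, giving 6 of slack.
The critical path is still U→W→N→F; finish is now 31 days.
Change in finish: 31 − 31 = +0 days.

0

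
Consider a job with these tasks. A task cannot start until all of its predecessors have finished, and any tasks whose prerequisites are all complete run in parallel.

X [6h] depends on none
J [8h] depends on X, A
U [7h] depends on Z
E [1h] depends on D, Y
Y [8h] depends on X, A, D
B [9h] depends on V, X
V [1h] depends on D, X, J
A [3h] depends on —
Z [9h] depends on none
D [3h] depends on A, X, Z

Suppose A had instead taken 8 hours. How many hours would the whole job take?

26

Critical path before the change: X→J→V→B = 6+8+1+9 = 24 giving 24 hours.
The longest path through A is only 21 hours, so A has float 3.
Now A→J→V→B = 8+8+1+9 = 26 is longest, so the finish becomes 26 hours.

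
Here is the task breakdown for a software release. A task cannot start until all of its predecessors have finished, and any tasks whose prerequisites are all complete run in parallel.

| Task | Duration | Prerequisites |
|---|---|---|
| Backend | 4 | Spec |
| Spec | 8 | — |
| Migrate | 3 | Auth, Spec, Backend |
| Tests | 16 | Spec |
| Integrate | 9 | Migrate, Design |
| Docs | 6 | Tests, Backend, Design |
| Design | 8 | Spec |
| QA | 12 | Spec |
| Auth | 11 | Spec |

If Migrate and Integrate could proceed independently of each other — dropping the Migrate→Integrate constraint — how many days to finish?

With the dependency in place, Spec→Auth→Migrate→Integrate = 8+11+3+9 = 31 sets the finish at 31 days.
Without Migrate→Integrate, Integrate's earliest start moves from 22 to 16.
New critical path: Spec→Tests→Docs = 8+16+6 = 30 ⇒ 30 days.

30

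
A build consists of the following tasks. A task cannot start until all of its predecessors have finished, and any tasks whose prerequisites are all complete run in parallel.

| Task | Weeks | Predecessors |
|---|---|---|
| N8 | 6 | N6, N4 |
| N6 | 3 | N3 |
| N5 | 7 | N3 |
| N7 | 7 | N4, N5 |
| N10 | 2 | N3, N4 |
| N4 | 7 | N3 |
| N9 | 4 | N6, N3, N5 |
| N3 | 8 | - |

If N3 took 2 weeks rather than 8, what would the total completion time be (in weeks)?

16

Baseline: N3→N4→N7 = 8+7+7 = 22 → 22 weeks.
N3 lies on that path, so at 2 weeks the path becomes 16 weeks.
That remains the longest chain; total 16 weeks.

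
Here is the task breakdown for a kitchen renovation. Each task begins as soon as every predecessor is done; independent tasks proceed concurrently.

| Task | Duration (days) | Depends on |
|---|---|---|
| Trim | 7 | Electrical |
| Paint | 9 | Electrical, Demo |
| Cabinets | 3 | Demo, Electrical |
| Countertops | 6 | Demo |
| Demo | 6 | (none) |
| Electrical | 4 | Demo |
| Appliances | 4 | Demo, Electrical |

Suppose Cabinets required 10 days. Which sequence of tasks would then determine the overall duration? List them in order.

Baseline: Demo→Electrical→Paint = 6+4+9 = 19 → 19 days.
Cabinets has 6 days of float (longest path through it is 13).
The binding chain switches to Demo→Electrical→Cabinets = 6+4+10 = 20; finish 20 days.

Demo, Electrical, Cabinets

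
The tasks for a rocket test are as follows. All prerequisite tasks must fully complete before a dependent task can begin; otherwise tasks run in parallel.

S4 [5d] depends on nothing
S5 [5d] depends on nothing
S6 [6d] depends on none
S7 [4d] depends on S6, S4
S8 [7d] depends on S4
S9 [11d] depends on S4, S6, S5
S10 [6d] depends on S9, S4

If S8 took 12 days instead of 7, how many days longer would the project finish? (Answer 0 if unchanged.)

0

Actual critical path: S6→S9→S10 = 6+11+6 = 23 ⇒ 23 days.
The longest path through S8 is only 12 days, so S8 has float 11.
The critical path is still S6→S9→S10; finish is now 23 days.
Change in finish: 23 − 23 = +0 days.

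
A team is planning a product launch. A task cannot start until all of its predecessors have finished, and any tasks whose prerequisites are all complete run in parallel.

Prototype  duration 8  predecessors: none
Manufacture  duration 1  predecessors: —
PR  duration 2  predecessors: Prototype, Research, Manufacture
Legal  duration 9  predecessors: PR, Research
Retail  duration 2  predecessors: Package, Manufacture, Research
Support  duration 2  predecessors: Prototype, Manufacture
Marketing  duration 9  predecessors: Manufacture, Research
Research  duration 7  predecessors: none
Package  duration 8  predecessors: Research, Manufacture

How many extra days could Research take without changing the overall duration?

Prototype→PR→Legal = 8+2+9 = 19 sets the makespan at 19 days.
The longest chain containing Research totals 18 days.
So Research can slip 8 − 7 = 1 day.

1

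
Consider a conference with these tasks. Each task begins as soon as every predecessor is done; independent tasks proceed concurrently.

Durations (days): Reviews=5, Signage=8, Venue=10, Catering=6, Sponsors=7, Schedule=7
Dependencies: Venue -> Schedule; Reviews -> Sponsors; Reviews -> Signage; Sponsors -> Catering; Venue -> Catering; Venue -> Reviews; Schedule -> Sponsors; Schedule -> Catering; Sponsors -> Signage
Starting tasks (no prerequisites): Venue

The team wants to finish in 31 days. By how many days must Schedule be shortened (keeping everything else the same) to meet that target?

Current finish: 32 days; target: 31.
Schedule is on every critical path, so each day cut from Schedule cuts the finish by one (this holds down to a finish of 30).
Need 32 − 31 = 1 day off Schedule → Schedule becomes 6 days, finish becomes 31.

1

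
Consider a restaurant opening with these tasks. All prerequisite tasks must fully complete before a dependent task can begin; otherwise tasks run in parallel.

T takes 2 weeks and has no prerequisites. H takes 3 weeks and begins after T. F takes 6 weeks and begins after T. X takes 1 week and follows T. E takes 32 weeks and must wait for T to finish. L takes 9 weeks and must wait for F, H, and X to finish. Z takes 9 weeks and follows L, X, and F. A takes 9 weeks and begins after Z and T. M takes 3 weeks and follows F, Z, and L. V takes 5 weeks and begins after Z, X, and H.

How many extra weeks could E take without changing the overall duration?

1

T→F→L→Z→A = 2+6+9+9+9 = 35 sets the makespan at 35 weeks.
E finishes as early as 34 and must finish by 35.
So E can slip 35 − 34 = 1 week.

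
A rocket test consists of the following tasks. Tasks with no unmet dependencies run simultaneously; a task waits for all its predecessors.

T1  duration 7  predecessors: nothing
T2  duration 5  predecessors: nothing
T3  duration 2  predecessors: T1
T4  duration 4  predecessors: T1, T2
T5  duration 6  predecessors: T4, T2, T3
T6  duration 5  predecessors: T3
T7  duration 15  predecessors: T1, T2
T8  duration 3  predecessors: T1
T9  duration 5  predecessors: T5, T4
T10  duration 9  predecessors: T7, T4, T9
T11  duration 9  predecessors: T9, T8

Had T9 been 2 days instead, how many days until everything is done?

Actual critical path: T1→T4→T5→T9→T10 = 7+4+6+5+9 = 31 ⇒ 31 days.
T9 is on the critical path; changing it to 2 makes that path 28 days.
The binding chain switches to T1→T7→T10 = 7+15+9 = 31; finish 31 days.

31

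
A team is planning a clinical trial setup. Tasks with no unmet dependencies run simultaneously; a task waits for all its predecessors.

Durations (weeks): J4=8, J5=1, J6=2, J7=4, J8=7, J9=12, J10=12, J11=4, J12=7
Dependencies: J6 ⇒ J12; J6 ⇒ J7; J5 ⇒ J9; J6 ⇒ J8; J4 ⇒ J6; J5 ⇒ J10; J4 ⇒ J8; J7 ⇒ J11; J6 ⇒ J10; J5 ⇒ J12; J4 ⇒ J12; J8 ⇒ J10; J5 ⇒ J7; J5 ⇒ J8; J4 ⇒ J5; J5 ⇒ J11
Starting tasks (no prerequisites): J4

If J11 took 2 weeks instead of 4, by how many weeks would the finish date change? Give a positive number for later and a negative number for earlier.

0

As given, the longest chain is J4→J6→J8→J10 = 8+2+7+12 = 29, so the finish is 29 weeks.
The longest path through J11 is only 18 weeks, so J11 has float 11.
That remains the longest chain; total 29 weeks.
Change in finish: 29 − 29 = +0 weeks.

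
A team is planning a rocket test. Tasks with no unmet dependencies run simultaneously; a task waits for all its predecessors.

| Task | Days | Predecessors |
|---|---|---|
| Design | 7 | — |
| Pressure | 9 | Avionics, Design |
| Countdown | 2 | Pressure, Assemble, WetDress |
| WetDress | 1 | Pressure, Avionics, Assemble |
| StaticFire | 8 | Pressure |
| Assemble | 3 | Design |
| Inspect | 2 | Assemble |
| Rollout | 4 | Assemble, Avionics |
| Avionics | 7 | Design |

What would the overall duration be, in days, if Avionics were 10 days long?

34

As given, the longest chain is Design→Avionics→Pressure→StaticFire = 7+7+9+8 = 31, so the finish is 31 days.
Avionics is on the critical path; changing it to 10 makes that path 34 days.
No other chain overtakes it, so the finish is 34 days.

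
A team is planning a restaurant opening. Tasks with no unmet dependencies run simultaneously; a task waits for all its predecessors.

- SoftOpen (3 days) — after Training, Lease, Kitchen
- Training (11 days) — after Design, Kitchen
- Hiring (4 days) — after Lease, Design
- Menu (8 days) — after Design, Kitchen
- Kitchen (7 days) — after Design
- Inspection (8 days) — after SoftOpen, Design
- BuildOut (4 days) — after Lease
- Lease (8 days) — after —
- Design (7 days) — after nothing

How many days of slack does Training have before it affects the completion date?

Design→Kitchen→Training→SoftOpen→Inspection = 7+7+11+3+8 = 36 sets the makespan at 36 days.
The longest chain containing Training totals 36 days.
So Training can slip 25 − 25 = 0 days.

0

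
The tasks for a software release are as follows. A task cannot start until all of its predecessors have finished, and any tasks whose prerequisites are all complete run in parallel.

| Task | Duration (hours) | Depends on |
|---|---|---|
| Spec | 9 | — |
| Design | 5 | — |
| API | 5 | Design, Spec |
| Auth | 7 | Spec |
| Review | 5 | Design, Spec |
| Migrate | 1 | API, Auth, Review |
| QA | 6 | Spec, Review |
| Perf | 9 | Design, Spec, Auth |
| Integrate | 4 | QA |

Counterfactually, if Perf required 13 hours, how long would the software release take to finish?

29

Actual critical path: Spec→Auth→Perf = 9+7+9 = 25 ⇒ 25 hours.
Perf is on the critical path; changing it to 13 makes that path 29 hours.
The critical path is still Spec→Auth→Perf; finish is now 29 hours.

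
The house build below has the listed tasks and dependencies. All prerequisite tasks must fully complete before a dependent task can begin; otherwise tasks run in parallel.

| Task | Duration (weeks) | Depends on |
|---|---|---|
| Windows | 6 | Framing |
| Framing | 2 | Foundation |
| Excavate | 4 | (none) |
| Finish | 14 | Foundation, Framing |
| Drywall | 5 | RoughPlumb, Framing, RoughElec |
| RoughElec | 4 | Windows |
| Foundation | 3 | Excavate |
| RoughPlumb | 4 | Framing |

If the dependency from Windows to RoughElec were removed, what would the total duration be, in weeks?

23

Original critical path: Excavate→Foundation→Framing→Windows→RoughElec→Drywall = 4+3+2+6+4+5 = 24 ⇒ 24 weeks.
Without Windows→RoughElec, RoughElec's earliest start moves from 15 to 0.
The longest chain is now Excavate→Foundation→Framing→Finish = 4+3+2+14 = 23, so the job takes 23 weeks.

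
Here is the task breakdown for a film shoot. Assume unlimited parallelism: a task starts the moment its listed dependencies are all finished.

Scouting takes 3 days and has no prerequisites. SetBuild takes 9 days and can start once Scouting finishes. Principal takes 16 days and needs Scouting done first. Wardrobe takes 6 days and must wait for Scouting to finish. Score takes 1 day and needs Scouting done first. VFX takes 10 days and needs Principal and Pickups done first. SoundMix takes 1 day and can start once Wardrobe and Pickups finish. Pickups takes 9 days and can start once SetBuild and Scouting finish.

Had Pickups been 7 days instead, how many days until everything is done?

The binding path is Scouting→SetBuild→Pickups→VFX = 3+9+9+10 = 31; finish at 31 days.
Pickups lies on that path, so at 7 days the path becomes 29 days.
That remains the longest chain; total 29 days.

29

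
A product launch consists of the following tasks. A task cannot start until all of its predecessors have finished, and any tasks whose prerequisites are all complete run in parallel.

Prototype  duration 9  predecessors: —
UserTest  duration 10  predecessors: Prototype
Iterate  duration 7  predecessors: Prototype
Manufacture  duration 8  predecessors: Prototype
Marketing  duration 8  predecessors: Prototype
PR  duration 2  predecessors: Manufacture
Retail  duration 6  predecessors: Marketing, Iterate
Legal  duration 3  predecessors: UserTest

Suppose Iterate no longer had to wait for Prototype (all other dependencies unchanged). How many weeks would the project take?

With the dependency in place, Prototype→Marketing→Retail = 9+8+6 = 23 sets the finish at 23 weeks.
Without Prototype→Iterate, Iterate's earliest start moves from 9 to 0.
After: Prototype→Marketing→Retail = 9+8+6 = 23 → 23 weeks.

23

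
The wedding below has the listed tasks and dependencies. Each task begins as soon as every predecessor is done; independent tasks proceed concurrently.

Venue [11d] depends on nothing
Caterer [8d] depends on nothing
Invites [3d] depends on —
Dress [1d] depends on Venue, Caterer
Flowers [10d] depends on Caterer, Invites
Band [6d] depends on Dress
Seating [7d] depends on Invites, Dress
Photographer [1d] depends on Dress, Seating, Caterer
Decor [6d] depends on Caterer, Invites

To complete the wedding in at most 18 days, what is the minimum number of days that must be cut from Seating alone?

Current finish: 20 days; target: 18.
Seating is on every critical path, so each day cut from Seating cuts the finish by one (this holds down to a finish of 18).
Need 20 − 18 = 2 days off Seating → Seating becomes 5 days, finish becomes 18.

2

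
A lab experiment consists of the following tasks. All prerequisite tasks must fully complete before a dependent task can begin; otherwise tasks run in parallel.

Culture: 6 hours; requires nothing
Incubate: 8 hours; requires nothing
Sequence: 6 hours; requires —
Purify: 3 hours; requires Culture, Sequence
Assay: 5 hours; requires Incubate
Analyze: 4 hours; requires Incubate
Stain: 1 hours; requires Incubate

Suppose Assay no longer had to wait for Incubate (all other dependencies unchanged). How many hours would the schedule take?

Before: longest chain Incubate→Assay = 8+5 = 13, finish 13.
Without Incubate→Assay, Assay's earliest start moves from 8 to 0.
After: Incubate→Analyze = 8+4 = 12 → 12 hours.

12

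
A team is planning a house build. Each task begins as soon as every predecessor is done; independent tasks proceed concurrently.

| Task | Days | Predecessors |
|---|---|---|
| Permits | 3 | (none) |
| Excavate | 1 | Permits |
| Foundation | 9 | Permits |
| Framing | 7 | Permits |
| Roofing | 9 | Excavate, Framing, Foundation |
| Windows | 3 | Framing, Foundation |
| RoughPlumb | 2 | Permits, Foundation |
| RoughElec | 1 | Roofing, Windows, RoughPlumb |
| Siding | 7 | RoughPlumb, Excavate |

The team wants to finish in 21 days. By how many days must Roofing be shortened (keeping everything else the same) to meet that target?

1

Current finish: 22 days; target: 21.
Roofing is on every critical path, so each day cut from Roofing cuts the finish by one (this holds down to a finish of 21).
Need 22 − 21 = 1 day off Roofing → Roofing becomes 8 days, finish becomes 21.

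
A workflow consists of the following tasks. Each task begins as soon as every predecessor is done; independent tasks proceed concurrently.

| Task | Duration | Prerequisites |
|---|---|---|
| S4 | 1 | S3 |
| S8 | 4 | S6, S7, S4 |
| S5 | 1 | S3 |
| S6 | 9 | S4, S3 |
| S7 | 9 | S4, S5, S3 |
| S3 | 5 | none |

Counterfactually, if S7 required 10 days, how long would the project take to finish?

As given, the longest chain is S3→S4→S7→S8 = 5+1+9+4 = 19, so the finish is 19 days.
Since S7 is critical, the +1 change carries straight to that chain (now 20 days).
The critical path is still S3→S4→S7→S8; finish is now 20 days.

20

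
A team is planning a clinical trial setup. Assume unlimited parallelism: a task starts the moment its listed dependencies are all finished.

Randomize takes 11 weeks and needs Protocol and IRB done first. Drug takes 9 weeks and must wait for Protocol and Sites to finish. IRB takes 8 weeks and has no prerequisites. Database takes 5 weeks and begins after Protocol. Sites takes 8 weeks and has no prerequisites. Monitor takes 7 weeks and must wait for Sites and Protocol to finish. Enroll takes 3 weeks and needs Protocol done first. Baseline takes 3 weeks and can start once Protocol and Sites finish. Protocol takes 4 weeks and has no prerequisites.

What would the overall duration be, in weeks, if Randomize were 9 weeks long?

17

The binding path is IRB→Randomize = 8+11 = 19; finish at 19 weeks.
Randomize lies on that path, so at 9 weeks the path becomes 17 weeks.
The critical path is still IRB→Randomize; finish is now 17 weeks.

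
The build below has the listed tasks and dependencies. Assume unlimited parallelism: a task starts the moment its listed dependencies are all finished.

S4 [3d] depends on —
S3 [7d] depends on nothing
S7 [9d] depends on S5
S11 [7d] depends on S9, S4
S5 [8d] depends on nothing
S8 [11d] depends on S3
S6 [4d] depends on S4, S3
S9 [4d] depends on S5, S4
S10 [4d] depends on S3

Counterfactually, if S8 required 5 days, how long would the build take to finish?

Baseline: S5→S9→S11 = 8+4+7 = 19 → 19 days.
S8 has 1 day of float (longest path through it is 18).
No other chain overtakes it, so the finish is 19 days.

19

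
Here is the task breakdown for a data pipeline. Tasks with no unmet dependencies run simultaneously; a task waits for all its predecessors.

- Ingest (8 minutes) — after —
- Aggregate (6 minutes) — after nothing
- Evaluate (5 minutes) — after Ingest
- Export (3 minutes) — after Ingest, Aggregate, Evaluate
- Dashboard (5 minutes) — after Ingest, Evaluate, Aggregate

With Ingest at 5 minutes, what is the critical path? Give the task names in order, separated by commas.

Ingest, Evaluate, Dashboard

Baseline: Ingest→Evaluate→Dashboard = 8+5+5 = 18 → 18 minutes.
Ingest is on the critical path; changing it to 5 makes that path 15 minutes.
The critical path is still Ingest→Evaluate→Dashboard; finish is now 15 minutes.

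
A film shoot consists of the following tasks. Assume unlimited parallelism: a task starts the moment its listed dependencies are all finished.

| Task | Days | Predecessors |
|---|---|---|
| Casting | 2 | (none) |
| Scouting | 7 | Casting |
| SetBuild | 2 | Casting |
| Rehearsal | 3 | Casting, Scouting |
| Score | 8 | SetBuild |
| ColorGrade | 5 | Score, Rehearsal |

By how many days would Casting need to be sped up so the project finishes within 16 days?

Current finish: 17 days; target: 16.
Casting is on every critical path, so each day cut from Casting cuts the finish by one (this holds down to a finish of 16).
Need 17 − 16 = 1 day off Casting → Casting becomes 1 day, finish becomes 16.

1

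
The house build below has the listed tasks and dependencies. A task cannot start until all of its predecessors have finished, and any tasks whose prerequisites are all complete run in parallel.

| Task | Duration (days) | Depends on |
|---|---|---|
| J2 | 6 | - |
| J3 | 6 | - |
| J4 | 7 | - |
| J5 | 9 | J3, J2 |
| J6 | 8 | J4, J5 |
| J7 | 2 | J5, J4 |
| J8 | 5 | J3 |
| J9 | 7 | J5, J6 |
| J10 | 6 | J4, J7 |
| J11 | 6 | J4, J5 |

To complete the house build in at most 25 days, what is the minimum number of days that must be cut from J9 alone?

5

Current finish: 30 days; target: 25.
J9 is on every critical path, so each day cut from J9 cuts the finish by one (this holds down to a finish of 24).
Need 30 − 25 = 5 days off J9 → J9 becomes 2 days, finish becomes 25.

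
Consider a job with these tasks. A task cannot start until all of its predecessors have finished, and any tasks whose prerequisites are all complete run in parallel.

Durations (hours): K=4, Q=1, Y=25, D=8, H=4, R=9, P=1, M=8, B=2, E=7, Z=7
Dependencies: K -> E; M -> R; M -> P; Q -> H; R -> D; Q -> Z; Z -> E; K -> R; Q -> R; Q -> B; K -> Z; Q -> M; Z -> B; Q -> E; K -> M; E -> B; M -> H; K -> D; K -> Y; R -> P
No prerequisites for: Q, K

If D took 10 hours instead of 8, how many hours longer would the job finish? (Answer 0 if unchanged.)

2

Baseline: K→M→R→D = 4+8+9+8 = 29 → 29 hours.
Since D is critical, the +2 change carries straight to that chain (now 31 hours).
The critical path is still K→M→R→D; finish is now 31 hours.
Change in finish: 31 − 29 = +2 hours.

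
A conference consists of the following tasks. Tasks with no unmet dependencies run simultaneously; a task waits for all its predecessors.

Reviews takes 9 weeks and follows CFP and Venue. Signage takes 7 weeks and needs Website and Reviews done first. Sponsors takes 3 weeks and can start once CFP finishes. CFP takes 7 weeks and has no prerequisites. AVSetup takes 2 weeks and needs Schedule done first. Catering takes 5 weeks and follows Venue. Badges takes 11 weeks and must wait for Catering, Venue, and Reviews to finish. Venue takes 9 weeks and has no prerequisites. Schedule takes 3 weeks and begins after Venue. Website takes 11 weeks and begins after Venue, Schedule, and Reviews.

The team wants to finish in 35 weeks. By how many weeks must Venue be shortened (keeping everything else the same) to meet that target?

Current finish: 36 weeks; target: 35.
Venue is on every critical path, so each week cut from Venue cuts the finish by one (this holds down to a finish of 34).
Need 36 − 35 = 1 week off Venue → Venue becomes 8 weeks, finish becomes 35.

1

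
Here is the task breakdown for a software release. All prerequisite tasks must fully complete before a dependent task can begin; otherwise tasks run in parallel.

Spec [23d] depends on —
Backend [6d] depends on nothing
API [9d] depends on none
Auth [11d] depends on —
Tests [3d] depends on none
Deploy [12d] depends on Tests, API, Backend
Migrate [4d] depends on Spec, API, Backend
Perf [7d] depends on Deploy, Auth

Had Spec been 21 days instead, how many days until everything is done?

28

Baseline: API→Deploy→Perf = 9+12+7 = 28 → 28 days.
Spec has 1 day of float (longest path through it is 27).
That remains the longest chain; total 28 days.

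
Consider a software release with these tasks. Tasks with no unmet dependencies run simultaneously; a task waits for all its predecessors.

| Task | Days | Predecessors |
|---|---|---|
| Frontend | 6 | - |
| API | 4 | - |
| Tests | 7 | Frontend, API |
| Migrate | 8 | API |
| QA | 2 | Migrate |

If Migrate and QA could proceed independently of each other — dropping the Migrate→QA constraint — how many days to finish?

Before: longest chain API→Migrate→QA = 4+8+2 = 14, finish 14.
Without Migrate→QA, QA's earliest start moves from 12 to 0.
New critical path: Frontend→Tests = 6+7 = 13 ⇒ 13 days.

13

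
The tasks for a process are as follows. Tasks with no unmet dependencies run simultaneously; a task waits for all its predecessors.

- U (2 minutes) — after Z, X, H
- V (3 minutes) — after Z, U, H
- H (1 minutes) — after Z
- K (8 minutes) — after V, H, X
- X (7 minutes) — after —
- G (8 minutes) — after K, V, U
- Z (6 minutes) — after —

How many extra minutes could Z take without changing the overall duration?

Z→H→U→V→K→G = 6+1+2+3+8+8 = 28 sets the makespan at 28 minutes.
Z finishes as early as 6 and must finish by 6.
Float = 28 − 28 = 0.

0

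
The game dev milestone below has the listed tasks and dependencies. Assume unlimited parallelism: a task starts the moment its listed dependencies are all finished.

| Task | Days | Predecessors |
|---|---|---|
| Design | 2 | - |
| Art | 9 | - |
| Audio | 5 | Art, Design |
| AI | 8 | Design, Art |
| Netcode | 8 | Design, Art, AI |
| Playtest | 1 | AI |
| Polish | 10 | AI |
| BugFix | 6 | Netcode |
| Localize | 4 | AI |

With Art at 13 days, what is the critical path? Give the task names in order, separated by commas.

Critical path before the change: Art→AI→Netcode→BugFix = 9+8+8+6 = 31 giving 31 days.
Art is on the critical path; changing it to 13 makes that path 35 days.
No other chain overtakes it, so the finish is 35 days.

Art, AI, Netcode, BugFix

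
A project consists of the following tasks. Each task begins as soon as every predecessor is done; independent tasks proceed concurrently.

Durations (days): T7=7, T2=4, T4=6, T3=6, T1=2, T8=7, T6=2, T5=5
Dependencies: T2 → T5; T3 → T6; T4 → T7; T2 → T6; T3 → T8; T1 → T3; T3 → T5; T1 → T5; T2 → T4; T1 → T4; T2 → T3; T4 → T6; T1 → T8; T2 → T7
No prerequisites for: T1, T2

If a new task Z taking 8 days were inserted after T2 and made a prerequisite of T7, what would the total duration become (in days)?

Originally the project takes 17 days.
With Z inserted, T7 now waits for max(T4, T2, Z).
New critical path: T2→Z→T7 = 4+8+7 = 19 ⇒ 19 days.

19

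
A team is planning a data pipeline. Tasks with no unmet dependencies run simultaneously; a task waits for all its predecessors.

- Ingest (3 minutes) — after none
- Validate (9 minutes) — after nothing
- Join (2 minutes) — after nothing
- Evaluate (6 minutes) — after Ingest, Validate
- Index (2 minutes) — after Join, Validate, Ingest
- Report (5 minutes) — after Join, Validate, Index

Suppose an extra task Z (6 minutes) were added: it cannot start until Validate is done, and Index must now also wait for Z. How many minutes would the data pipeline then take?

22

Originally the data pipeline takes 16 minutes.
With Z inserted, Index now waits for max(Join, Validate, Ingest, Z).
New critical path: Validate→Z→Index→Report = 9+6+2+5 = 22 ⇒ 22 minutes.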